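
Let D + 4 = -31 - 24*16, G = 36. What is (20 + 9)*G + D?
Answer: 625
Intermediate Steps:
D = -419 (D = -4 + (-31 - 24*16) = -4 + (-31 - 384) = -4 - 415 = -419)
(20 + 9)*G + D = (20 + 9)*36 - 419 = 29*36 - 419 = 1044 - 419 = 625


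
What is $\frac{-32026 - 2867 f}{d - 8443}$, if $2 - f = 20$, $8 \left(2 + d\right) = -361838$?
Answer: $- \frac{78320}{214699} \approx -0.36479$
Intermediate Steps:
$d = - \frac{180927}{4}$ ($d = -2 + \frac{1}{8} \left(-361838\right) = -2 - \frac{180919}{4} = - \frac{180927}{4} \approx -45232.0$)
$f = -18$ ($f = 2 - 20 = -18$)
$\frac{-32026 - 2867 f}{d - 8443} = \frac{-32026 - -51606}{- \frac{180927}{4} - 8443} = \frac{-32026 + 51606}{- \frac{214699}{4}} = 19580 \left(- \frac{4}{214699}\right) = - \frac{78320}{214699}$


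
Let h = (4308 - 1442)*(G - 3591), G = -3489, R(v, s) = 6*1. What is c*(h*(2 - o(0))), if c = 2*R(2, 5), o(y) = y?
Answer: -486990720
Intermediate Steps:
R(v, s) = 6
c = 12 (c = 2*6 = 12)
h = -20291280 (h = (4308 - 1442)*(-3489 - 3591) = 2866*(-7080) = -20291280)
c*(h*(2 - o(0))) = 12*(-20291280*(2 - 1*0)) = 12*(-20291280*(2 + 0)) = 12*(-20291280*2) = 12*(-40582560) = -486990720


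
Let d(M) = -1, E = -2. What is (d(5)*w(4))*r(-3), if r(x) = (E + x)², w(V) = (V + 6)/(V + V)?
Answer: -125/4 ≈ -31.250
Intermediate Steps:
w(V) = (6 + V)/(2*V) (w(V) = (6 + V)/((2*V)) = (6 + V)*(1/(2*V)) = (6 + V)/(2*V))
r(x) = (-2 + x)²
(d(5)*w(4))*r(-3) = (-(6 + 4)/(2*4))*(-2 - 3)² = -10/(2*4)*(-5)² = -1*5/4*25 = -5/4*25 = -125/4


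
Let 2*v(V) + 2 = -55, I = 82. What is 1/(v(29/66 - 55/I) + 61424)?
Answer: 2/122791 ≈ 1.6288e-5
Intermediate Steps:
v(V) = -57/2 (v(V) = -1 + (½)*(-55) = -1 - 55/2 = -57/2)
1/(v(29/66 - 55/I) + 61424) = 1/(-57/2 + 61424) = 1/(122791/2) = 2/122791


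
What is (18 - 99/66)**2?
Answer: 1089/4 ≈ 272.25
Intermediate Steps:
(18 - 99/66)**2 = (18 - 99*1/66)**2 = (18 - 3/2)**2 = (33/2)**2 = 1089/4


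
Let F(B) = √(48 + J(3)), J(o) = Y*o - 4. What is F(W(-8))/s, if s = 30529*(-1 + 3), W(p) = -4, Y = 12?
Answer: 2*√5/30529 ≈ 0.00014649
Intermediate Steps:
J(o) = -4 + 12*o (J(o) = 12*o - 4 = -4 + 12*o)
s = 61058 (s = 30529*2 = 61058)
F(B) = 4*√5 (F(B) = √(48 + (-4 + 12*3)) = √(48 + (-4 + 36)) = √(48 + 32) = √80 = 4*√5)
F(W(-8))/s = (4*√5)/61058 = (4*√5)*(1/61058) = 2*√5/30529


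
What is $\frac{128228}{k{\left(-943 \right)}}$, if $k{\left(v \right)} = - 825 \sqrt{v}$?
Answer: $\frac{128228 i \sqrt{943}}{777975} \approx 5.0614 i$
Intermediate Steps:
$\frac{128228}{k{\left(-943 \right)}} = \frac{128228}{\left(-825\right) \sqrt{-943}} = \frac{128228}{\left(-825\right) i \sqrt{943}} = 128228 \frac{i \sqrt{943}}{777975} = \frac{128228 i \sqrt{943}}{777975}$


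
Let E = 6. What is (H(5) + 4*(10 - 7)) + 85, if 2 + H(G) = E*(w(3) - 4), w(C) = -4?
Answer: 47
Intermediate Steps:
H(G) = -50 (H(G) = -2 + 6*(-4 - 4) = -2 + 6*(-8) = -2 - 48 = -50)
(H(5) + 4*(10 - 7)) + 85 = (-50 + 4*(10 - 7)) + 85 = (-50 + 4*3) + 85 = (-50 + 12) + 85 = -38 + 85 = 47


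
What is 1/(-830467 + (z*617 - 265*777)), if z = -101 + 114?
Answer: -1/1028351 ≈ -9.7243e-7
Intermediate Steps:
z = 13
1/(-830467 + (z*617 - 265*777)) = 1/(-830467 + (13*617 - 265*777)) = 1/(-830467 + (8021 - 205905)) = 1/(-830467 - 197884) = 1/(-1028351) = -1/1028351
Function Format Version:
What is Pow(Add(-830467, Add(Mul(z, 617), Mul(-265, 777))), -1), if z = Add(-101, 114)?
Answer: Rational(-1, 1028351) ≈ -9.7243e-7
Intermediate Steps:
z = 13
Pow(Add(-830467, Add(Mul(z, 617), Mul(-265, 777))), -1) = Pow(Add(-830467, Add(Mul(13, 617), Mul(-265, 777))), -1) = Pow(Add(-830467, Add(8021, -205905)), -1) = Pow(Add(-830467, -197884), -1) = Pow(-1028351, -1) = Rational(-1, 1028351)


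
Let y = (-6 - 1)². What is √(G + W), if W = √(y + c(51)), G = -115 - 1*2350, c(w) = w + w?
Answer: √(-2465 + √151) ≈ 49.525*I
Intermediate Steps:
y = 49 (y = (-7)² = 49)
c(w) = 2*w
G = -2465 (G = -115 - 2350 = -2465)
W = √151 (W = √(49 + 2*51) = √(49 + 102) = √151 ≈ 12.288)
√(G + W) = √(-2465 + √151)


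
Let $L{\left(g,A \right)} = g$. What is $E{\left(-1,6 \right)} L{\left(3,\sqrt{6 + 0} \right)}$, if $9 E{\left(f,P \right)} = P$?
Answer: $2$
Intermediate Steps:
$E{\left(f,P \right)} = \frac{P}{9}$
$E{\left(-1,6 \right)} L{\left(3,\sqrt{6 + 0} \right)} = \frac{1}{9} \cdot 6 \cdot 3 = \frac{2}{3} \cdot 3 = 2$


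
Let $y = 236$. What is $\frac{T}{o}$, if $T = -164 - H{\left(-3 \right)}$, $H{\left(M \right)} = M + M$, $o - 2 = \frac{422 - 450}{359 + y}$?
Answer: $- \frac{6715}{83} \approx -80.904$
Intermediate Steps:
$o = \frac{166}{85}$ ($o = 2 + \frac{422 - 450}{359 + 236} = 2 - \frac{28}{595} = 2 - \frac{4}{85} = \frac{166}{85} \approx 1.9529$)
$H{\left(M \right)} = 2 M$
$T = -158$ ($T = -164 - 2 \left(-3\right) = -164 - -6 = -164 + 6 = -158$)
$\frac{T}{o} = - \frac{158}{\frac{166}{85}} = \left(-158\right) \frac{85}{166} = - \frac{6715}{83}$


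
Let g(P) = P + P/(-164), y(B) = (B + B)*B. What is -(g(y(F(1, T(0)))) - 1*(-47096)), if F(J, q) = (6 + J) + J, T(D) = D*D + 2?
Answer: -1936152/41 ≈ -47223.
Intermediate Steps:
T(D) = 2 + D² (T(D) = D² + 2 = 2 + D²)
F(J, q) = 6 + 2*J
y(B) = 2*B² (y(B) = (2*B)*B = 2*B²)
g(P) = 163*P/164 (g(P) = P + P*(-1/164) = P - P/164 = 163*P/164)
-(g(y(F(1, T(0)))) - 1*(-47096)) = -(163*(2*(6 + 2*1)²)/164 - 1*(-47096)) = -(163*(2*(6 + 2)²)/164 + 47096) = -(163*(2*8²)/164 + 47096) = -(163*(2*64)/164 + 47096) = -((163/164)*128 + 47096) = -(5216/41 + 47096) = -1*1936152/41 = -1936152/41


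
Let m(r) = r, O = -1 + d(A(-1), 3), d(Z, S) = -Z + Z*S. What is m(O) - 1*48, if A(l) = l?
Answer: -51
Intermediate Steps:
d(Z, S) = -Z + S*Z
O = -3 (O = -1 - (-1 + 3) = -1 - 1*2 = -1 - 2 = -3)
m(O) - 1*48 = -3 - 1*48 = -3 - 48 = -51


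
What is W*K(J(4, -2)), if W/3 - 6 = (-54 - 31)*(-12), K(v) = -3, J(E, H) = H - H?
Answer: -9234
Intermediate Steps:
J(E, H) = 0
W = 3078 (W = 18 + 3*((-54 - 31)*(-12)) = 18 + 3*(-85*(-12)) = 18 + 3*1020 = 18 + 3060 = 3078)
W*K(J(4, -2)) = 3078*(-3) = -9234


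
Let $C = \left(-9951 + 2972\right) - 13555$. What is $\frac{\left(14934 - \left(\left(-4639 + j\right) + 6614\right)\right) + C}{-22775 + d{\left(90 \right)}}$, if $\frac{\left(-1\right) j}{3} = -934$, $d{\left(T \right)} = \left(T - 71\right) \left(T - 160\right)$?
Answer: $\frac{3459}{8035} \approx 0.43049$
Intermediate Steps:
$d{\left(T \right)} = \left(-160 + T\right) \left(-71 + T\right)$ ($d{\left(T \right)} = \left(-71 + T\right) \left(-160 + T\right) = \left(-160 + T\right) \left(-71 + T\right)$)
$j = 2802$ ($j = \left(-3\right) \left(-934\right) = 2802$)
$C = -20534$ ($C = -6979 - 13555 = -20534$)
$\frac{\left(14934 - \left(\left(-4639 + j\right) + 6614\right)\right) + C}{-22775 + d{\left(90 \right)}} = \frac{\left(14934 - \left(\left(-4639 + 2802\right) + 6614\right)\right) - 20534}{-22775 + \left(11360 + 90^{2} - 20790\right)} = \frac{\left(14934 - \left(-1837 + 6614\right)\right) - 20534}{-22775 + \left(11360 + 8100 - 20790\right)} = \frac{\left(14934 - 4777\right) - 20534}{-22775 - 1330} = \frac{\left(14934 - 4777\right) - 20534}{-24105} = \left(10157 - 20534\right) \left(- \frac{1}{24105}\right) = \left(-10377\right) \left(- \frac{1}{24105}\right) = \frac{3459}{8035}$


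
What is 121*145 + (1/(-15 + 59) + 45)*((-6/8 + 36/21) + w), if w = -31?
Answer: 2849917/176 ≈ 16193.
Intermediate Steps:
121*145 + (1/(-15 + 59) + 45)*((-6/8 + 36/21) + w) = 121*145 + (1/(-15 + 59) + 45)*((-6/8 + 36/21) - 31) = 17545 + (1/44 + 45)*((-6*1/8 + 36*(1/21)) - 31) = 17545 + (1/44 + 45)*((-3/4 + 12/7) - 31) = 17545 + 1981*(27/28 - 31)/44 = 17545 + (1981/44)*(-841/28) = 17545 - 238003/176 = 2849917/176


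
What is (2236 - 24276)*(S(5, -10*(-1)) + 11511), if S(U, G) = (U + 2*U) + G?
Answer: -254253440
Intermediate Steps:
S(U, G) = G + 3*U (S(U, G) = 3*U + G = G + 3*U)
(2236 - 24276)*(S(5, -10*(-1)) + 11511) = (2236 - 24276)*((-10*(-1) + 3*5) + 11511) = -22040*((10 + 15) + 11511) = -22040*(25 + 11511) = -22040*11536 = -254253440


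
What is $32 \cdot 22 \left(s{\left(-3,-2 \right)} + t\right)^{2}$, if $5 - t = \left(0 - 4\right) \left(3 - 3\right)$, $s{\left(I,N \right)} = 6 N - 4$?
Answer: $85184$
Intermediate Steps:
$s{\left(I,N \right)} = -4 + 6 N$
$t = 5$ ($t = 5 - \left(0 - 4\right) \left(3 - 3\right) = 5 - \left(-4\right) 0 = 5 - 0 = 5 + 0 = 5$)
$32 \cdot 22 \left(s{\left(-3,-2 \right)} + t\right)^{2} = 32 \cdot 22 \left(\left(-4 + 6 \left(-2\right)\right) + 5\right)^{2} = 704 \left(\left(-4 - 12\right) + 5\right)^{2} = 704 \left(-16 + 5\right)^{2} = 704 \left(-11\right)^{2} = 704 \cdot 121 = 85184$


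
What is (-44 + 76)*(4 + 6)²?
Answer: 3200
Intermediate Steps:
(-44 + 76)*(4 + 6)² = 32*10² = 32*100 = 3200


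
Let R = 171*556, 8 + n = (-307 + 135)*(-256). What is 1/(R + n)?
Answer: 1/139100 ≈ 7.1891e-6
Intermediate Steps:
n = 44024 (n = -8 + (-307 + 135)*(-256) = -8 - 172*(-256) = -8 + 44032 = 44024)
R = 95076
1/(R + n) = 1/(95076 + 44024) = 1/139100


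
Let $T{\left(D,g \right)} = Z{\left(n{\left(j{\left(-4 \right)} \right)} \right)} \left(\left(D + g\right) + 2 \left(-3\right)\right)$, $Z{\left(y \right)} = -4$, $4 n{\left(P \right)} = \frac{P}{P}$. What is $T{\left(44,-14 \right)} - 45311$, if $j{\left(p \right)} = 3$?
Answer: $-45407$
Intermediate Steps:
$n{\left(P \right)} = \frac{1}{4}$ ($n{\left(P \right)} = \frac{P \frac{1}{P}}{4} = \frac{1}{4} \cdot 1 = \frac{1}{4}$)
$T{\left(D,g \right)} = 24 - 4 D - 4 g$ ($T{\left(D,g \right)} = - 4 \left(\left(D + g\right) + 2 \left(-3\right)\right) = - 4 \left(\left(D + g\right) - 6\right) = - 4 \left(-6 + D + g\right) = 24 - 4 D - 4 g$)
$T{\left(44,-14 \right)} - 45311 = \left(24 - 176 - -56\right) - 45311 = \left(24 - 176 + 56\right) - 45311 = -96 - 45311 = -45407$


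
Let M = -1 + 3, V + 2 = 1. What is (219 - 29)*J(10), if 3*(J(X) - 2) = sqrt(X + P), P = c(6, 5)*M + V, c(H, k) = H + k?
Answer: 380 + 190*sqrt(31)/3 ≈ 732.63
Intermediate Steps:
V = -1 (V = -2 + 1 = -1)
M = 2
P = 21 (P = (6 + 5)*2 - 1 = 11*2 - 1 = 22 - 1 = 21)
J(X) = 2 + sqrt(21 + X)/3 (J(X) = 2 + sqrt(X + 21)/3 = 2 + sqrt(21 + X)/3)
(219 - 29)*J(10) = (219 - 29)*(2 + sqrt(21 + 10)/3) = 190*(2 + sqrt(31)/3) = 380 + 190*sqrt(31)/3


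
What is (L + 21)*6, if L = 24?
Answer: 270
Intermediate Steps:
(L + 21)*6 = (24 + 21)*6 = 45*6 = 270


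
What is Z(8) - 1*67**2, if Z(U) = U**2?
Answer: -4425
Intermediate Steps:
Z(8) - 1*67**2 = 8**2 - 1*67**2 = 64 - 1*4489 = 64 - 4489 = -4425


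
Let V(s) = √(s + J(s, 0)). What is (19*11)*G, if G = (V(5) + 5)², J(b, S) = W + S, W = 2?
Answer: 6688 + 2090*√7 ≈ 12218.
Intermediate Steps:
J(b, S) = 2 + S
V(s) = √(2 + s) (V(s) = √(s + (2 + 0)) = √(s + 2) = √(2 + s))
G = (5 + √7)² (G = (√(2 + 5) + 5)² = (√7 + 5)² = (5 + √7)² ≈ 58.458)
(19*11)*G = (19*11)*(5 + √7)² = 209*(5 + √7)²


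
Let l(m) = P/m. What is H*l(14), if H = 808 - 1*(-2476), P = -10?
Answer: -16420/7 ≈ -2345.7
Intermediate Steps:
H = 3284 (H = 808 + 2476 = 3284)
l(m) = -10/m
H*l(14) = 3284*(-10/14) = 3284*(-10*1/14) = 3284*(-5/7) = -16420/7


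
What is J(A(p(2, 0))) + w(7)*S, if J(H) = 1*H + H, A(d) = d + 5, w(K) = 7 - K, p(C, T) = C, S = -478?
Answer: 14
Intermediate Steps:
A(d) = 5 + d
J(H) = 2*H (J(H) = H + H = 2*H)
J(A(p(2, 0))) + w(7)*S = 2*(5 + 2) + (7 - 1*7)*(-478) = 2*7 + (7 - 7)*(-478) = 14 + 0*(-478) = 14 + 0 = 14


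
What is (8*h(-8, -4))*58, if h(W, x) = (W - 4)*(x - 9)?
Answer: 72384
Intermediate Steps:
h(W, x) = (-9 + x)*(-4 + W) (h(W, x) = (-4 + W)*(-9 + x) = (-9 + x)*(-4 + W))
(8*h(-8, -4))*58 = (8*(36 - 9*(-8) - 4*(-4) - 8*(-4)))*58 = (8*(36 + 72 + 16 + 32))*58 = (8*156)*58 = 1248*58 = 72384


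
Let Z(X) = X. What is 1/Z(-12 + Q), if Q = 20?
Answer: ⅛ ≈ 0.12500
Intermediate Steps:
1/Z(-12 + Q) = 1/(-12 + 20) = 1/8 = ⅛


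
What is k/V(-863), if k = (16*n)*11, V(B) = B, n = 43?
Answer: -7568/863 ≈ -8.7694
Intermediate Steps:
k = 7568 (k = (16*43)*11 = 688*11 = 7568)
k/V(-863) = 7568/(-863) = 7568*(-1/863) = -7568/863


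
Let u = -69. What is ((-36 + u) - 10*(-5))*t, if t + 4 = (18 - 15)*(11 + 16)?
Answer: -4235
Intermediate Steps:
t = 77 (t = -4 + (18 - 15)*(11 + 16) = -4 + 3*27 = -4 + 81 = 77)
((-36 + u) - 10*(-5))*t = ((-36 - 69) - 10*(-5))*77 = (-105 + 50)*77 = -55*77 = -4235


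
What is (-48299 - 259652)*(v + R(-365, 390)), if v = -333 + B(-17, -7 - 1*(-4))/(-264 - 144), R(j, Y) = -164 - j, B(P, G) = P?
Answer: 975280817/24 ≈ 4.0637e+7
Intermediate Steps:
v = -7991/24 (v = -333 - 17/(-264 - 144) = -333 - 17/(-408) = -333 - 1/408*(-17) = -333 + 1/24 = -7991/24 ≈ -332.96)
(-48299 - 259652)*(v + R(-365, 390)) = (-48299 - 259652)*(-7991/24 + (-164 - 1*(-365))) = -307951*(-7991/24 + (-164 + 365)) = -307951*(-7991/24 + 201) = -307951*(-3167/24) = 975280817/24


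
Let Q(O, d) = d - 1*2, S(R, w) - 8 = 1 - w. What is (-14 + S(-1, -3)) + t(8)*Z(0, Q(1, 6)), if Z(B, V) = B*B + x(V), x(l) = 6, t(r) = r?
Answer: 46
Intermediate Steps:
S(R, w) = 9 - w (S(R, w) = 8 + (1 - w) = 9 - w)
Q(O, d) = -2 + d (Q(O, d) = d - 2 = -2 + d)
Z(B, V) = 6 + B**2 (Z(B, V) = B*B + 6 = B**2 + 6 = 6 + B**2)
(-14 + S(-1, -3)) + t(8)*Z(0, Q(1, 6)) = (-14 + (9 - 1*(-3))) + 8*(6 + 0**2) = (-14 + (9 + 3)) + 8*(6 + 0) = (-14 + 12) + 8*6 = -2 + 48 = 46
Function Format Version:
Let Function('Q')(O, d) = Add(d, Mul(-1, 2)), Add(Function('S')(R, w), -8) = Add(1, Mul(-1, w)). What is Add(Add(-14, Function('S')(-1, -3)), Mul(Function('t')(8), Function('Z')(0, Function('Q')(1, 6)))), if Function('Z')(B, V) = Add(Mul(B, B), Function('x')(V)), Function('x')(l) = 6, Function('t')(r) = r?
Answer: 46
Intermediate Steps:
Function('S')(R, w) = Add(9, Mul(-1, w)) (Function('S')(R, w) = Add(8, Add(1, Mul(-1, w))) = Add(9, Mul(-1, w)))
Function('Q')(O, d) = Add(-2, d) (Function('Q')(O, d) = Add(d, -2) = Add(-2, d))
Function('Z')(B, V) = Add(6, Pow(B, 2)) (Function('Z')(B, V) = Add(Mul(B, B), 6) = Add(Pow(B, 2), 6) = Add(6, Pow(B, 2)))
Add(Add(-14, Function('S')(-1, -3)), Mul(Function('t')(8), Function('Z')(0, Function('Q')(1, 6)))) = Add(Add(-14, Add(9, Mul(-1, -3))), Mul(8, Add(6, Pow(0, 2)))) = Add(Add(-14, Add(9, 3)), Mul(8, Add(6, 0))) = Add(Add(-14, 12), Mul(8, 6)) = Add(-2, 48) = 46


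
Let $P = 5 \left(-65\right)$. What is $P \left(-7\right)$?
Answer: $2275$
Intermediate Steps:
$P = -325$
$P \left(-7\right) = \left(-325\right) \left(-7\right) = 2275$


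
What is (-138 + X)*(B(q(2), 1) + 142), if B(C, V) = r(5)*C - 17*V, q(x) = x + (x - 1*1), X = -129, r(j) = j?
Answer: -37380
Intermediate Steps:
q(x) = -1 + 2*x (q(x) = x + (x - 1) = x + (-1 + x) = -1 + 2*x)
B(C, V) = -17*V + 5*C (B(C, V) = 5*C - 17*V = -17*V + 5*C)
(-138 + X)*(B(q(2), 1) + 142) = (-138 - 129)*((-17*1 + 5*(-1 + 2*2)) + 142) = -267*((-17 + 5*(-1 + 4)) + 142) = -267*((-17 + 5*3) + 142) = -267*((-17 + 15) + 142) = -267*(-2 + 142) = -267*140 = -37380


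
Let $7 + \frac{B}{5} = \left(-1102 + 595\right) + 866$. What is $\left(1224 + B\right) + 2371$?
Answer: $5355$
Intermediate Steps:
$B = 1760$ ($B = -35 + 5 \left(\left(-1102 + 595\right) + 866\right) = -35 + 5 \left(-507 + 866\right) = -35 + 5 \cdot 359 = -35 + 1795 = 1760$)
$\left(1224 + B\right) + 2371 = \left(1224 + 1760\right) + 2371 = 2984 + 2371 = 5355$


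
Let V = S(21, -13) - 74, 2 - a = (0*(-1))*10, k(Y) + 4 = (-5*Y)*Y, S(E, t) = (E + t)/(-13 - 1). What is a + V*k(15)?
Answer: 589352/7 ≈ 84193.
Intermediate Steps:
S(E, t) = -E/14 - t/14 (S(E, t) = (E + t)/(-14) = (E + t)*(-1/14) = -E/14 - t/14)
k(Y) = -4 - 5*Y**2 (k(Y) = -4 + (-5*Y)*Y = -4 - 5*Y**2)
a = 2 (a = 2 - 0*(-1)*10 = 2 - 0*10 = 2 - 1*0 = 2 + 0 = 2)
V = -522/7 (V = (-1/14*21 - 1/14*(-13)) - 74 = (-3/2 + 13/14) - 74 = -4/7 - 74 = -522/7 ≈ -74.571)
a + V*k(15) = 2 - 522*(-4 - 5*15**2)/7 = 2 - 522*(-4 - 5*225)/7 = 2 - 522*(-4 - 1125)/7 = 2 - 522/7*(-1129) = 2 + 589338/7 = 589352/7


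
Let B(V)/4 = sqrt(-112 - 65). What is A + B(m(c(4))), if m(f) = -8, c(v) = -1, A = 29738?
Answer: 29738 + 4*I*sqrt(177) ≈ 29738.0 + 53.217*I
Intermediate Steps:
B(V) = 4*I*sqrt(177) (B(V) = 4*sqrt(-112 - 65) = 4*sqrt(-177) = 4*(I*sqrt(177)) = 4*I*sqrt(177))
A + B(m(c(4))) = 29738 + 4*I*sqrt(177)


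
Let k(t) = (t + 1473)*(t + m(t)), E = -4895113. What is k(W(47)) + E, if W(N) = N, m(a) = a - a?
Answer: -4823673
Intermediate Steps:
m(a) = 0
k(t) = t*(1473 + t) (k(t) = (t + 1473)*(t + 0) = (1473 + t)*t = t*(1473 + t))
k(W(47)) + E = 47*(1473 + 47) - 4895113 = 47*1520 - 4895113 = 71440 - 4895113 = -4823673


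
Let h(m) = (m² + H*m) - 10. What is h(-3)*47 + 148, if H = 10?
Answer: -1309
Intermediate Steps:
h(m) = -10 + m² + 10*m (h(m) = (m² + 10*m) - 10 = -10 + m² + 10*m)
h(-3)*47 + 148 = (-10 + (-3)² + 10*(-3))*47 + 148 = (-10 + 9 - 30)*47 + 148 = -31*47 + 148 = -1457 + 148 = -1309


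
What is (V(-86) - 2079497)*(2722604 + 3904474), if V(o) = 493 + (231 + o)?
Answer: -13776760744002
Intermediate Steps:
V(o) = 724 + o
(V(-86) - 2079497)*(2722604 + 3904474) = ((724 - 86) - 2079497)*(2722604 + 3904474) = (638 - 2079497)*6627078 = -2078859*6627078 = -13776760744002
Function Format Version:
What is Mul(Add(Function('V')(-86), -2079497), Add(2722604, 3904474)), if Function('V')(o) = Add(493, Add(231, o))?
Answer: -13776760744002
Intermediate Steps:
Function('V')(o) = Add(724, o)
Mul(Add(Function('V')(-86), -2079497), Add(2722604, 3904474)) = Mul(Add(Add(724, -86), -2079497), Add(2722604, 3904474)) = Mul(Add(638, -2079497), 6627078) = Mul(-2078859, 6627078) = -13776760744002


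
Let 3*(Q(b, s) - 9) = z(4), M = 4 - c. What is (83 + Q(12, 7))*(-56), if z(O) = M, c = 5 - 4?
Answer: -5208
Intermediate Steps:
c = 1
M = 3 (M = 4 - 1*1 = 4 - 1 = 3)
z(O) = 3
Q(b, s) = 10 (Q(b, s) = 9 + (⅓)*3 = 9 + 1 = 10)
(83 + Q(12, 7))*(-56) = (83 + 10)*(-56) = 93*(-56) = -5208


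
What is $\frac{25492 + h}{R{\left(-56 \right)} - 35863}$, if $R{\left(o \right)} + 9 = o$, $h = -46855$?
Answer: $\frac{7121}{11976} \approx 0.59461$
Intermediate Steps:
$R{\left(o \right)} = -9 + o$
$\frac{25492 + h}{R{\left(-56 \right)} - 35863} = \frac{25492 - 46855}{\left(-9 - 56\right) - 35863} = - \frac{21363}{-65 - 35863} = - \frac{21363}{-35928} = \left(-21363\right) \left(- \frac{1}{35928}\right) = \frac{7121}{11976}$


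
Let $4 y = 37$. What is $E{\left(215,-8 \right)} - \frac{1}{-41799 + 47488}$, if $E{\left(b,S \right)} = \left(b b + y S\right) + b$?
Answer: $\frac{263776173}{5689} \approx 46366.0$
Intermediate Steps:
$y = \frac{37}{4}$ ($y = \frac{1}{4} \cdot 37 = \frac{37}{4} \approx 9.25$)
$E{\left(b,S \right)} = b + b^{2} + \frac{37 S}{4}$ ($E{\left(b,S \right)} = \left(b b + \frac{37 S}{4}\right) + b = \left(b^{2} + \frac{37 S}{4}\right) + b = b + b^{2} + \frac{37 S}{4}$)
$E{\left(215,-8 \right)} - \frac{1}{-41799 + 47488} = \left(215 + 215^{2} + \frac{37}{4} \left(-8\right)\right) - \frac{1}{-41799 + 47488} = \left(215 + 46225 - 74\right) - \frac{1}{5689} = 46366 - \frac{1}{5689} = \frac{263776173}{5689}$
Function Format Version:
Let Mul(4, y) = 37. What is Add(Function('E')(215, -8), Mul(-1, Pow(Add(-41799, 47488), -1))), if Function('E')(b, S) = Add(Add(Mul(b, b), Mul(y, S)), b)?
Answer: Rational(263776173, 5689) ≈ 46366.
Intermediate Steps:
y = Rational(37, 4) (y = Mul(Rational(1, 4), 37) = Rational(37, 4) ≈ 9.2500)
Function('E')(b, S) = Add(b, Pow(b, 2), Mul(Rational(37, 4), S)) (Function('E')(b, S) = Add(Add(Mul(b, b), Mul(Rational(37, 4), S)), b) = Add(Add(Pow(b, 2), Mul(Rational(37, 4), S)), b) = Add(b, Pow(b, 2), Mul(Rational(37, 4), S)))
Add(Function('E')(215, -8), Mul(-1, Pow(Add(-41799, 47488), -1))) = Add(Add(215, Pow(215, 2), Mul(Rational(37, 4), -8)), Mul(-1, Pow(Add(-41799, 47488), -1))) = Add(Add(215, 46225, -74), Mul(-1, Pow(5689, -1))) = Add(46366, Mul(-1, Rational(1, 5689))) = Add(46366, Rational(-1, 5689)) = Rational(263776173, 5689)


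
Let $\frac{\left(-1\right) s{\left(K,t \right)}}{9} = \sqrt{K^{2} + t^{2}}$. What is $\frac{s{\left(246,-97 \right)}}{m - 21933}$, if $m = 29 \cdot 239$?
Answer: $\frac{45 \sqrt{2797}}{15002} \approx 0.15864$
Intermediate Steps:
$m = 6931$
$s{\left(K,t \right)} = - 9 \sqrt{K^{2} + t^{2}}$
$\frac{s{\left(246,-97 \right)}}{m - 21933} = \frac{\left(-9\right) \sqrt{246^{2} + \left(-97\right)^{2}}}{6931 - 21933} = \frac{\left(-9\right) \sqrt{60516 + 9409}}{6931 - 21933} = \frac{\left(-9\right) \sqrt{69925}}{-15002} = - 9 \cdot 5 \sqrt{2797} \left(- \frac{1}{15002}\right) = - 45 \sqrt{2797} \left(- \frac{1}{15002}\right) = \frac{45 \sqrt{2797}}{15002}$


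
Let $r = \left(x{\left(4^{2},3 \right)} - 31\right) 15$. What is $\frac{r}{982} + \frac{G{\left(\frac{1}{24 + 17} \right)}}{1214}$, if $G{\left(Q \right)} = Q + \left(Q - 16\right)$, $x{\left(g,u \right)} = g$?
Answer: $- \frac{5920689}{24439034} \approx -0.24226$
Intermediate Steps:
$G{\left(Q \right)} = -16 + 2 Q$ ($G{\left(Q \right)} = Q + \left(Q - 16\right) = Q + \left(-16 + Q\right) = -16 + 2 Q$)
$r = -225$ ($r = \left(4^{2} - 31\right) 15 = \left(16 - 31\right) 15 = \left(-15\right) 15 = -225$)
$\frac{r}{982} + \frac{G{\left(\frac{1}{24 + 17} \right)}}{1214} = - \frac{225}{982} + \frac{-16 + \frac{2}{24 + 17}}{1214} = \left(-225\right) \frac{1}{982} + \left(-16 + \frac{2}{41}\right) \frac{1}{1214} = - \frac{225}{982} + \left(-16 + 2 \cdot \frac{1}{41}\right) \frac{1}{1214} = - \frac{225}{982} + \left(-16 + \frac{2}{41}\right) \frac{1}{1214} = - \frac{225}{982} - \frac{327}{24887} = - \frac{5920689}{24439034}$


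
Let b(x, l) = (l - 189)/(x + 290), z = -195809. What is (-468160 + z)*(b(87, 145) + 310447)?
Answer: -77709919207275/377 ≈ -2.0613e+11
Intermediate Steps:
b(x, l) = (-189 + l)/(290 + x)
(-468160 + z)*(b(87, 145) + 310447) = (-468160 - 195809)*((-189 + 145)/(290 + 87) + 310447) = -663969*(-44/377 + 310447) = -663969*117038475/377 = -77709919207275/377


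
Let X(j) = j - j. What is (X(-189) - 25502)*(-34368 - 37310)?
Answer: 1827932356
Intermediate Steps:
X(j) = 0
(X(-189) - 25502)*(-34368 - 37310) = (0 - 25502)*(-34368 - 37310) = -25502*(-71678) = 1827932356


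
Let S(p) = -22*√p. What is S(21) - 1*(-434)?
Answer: 434 - 22*√21 ≈ 333.18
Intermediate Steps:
S(21) - 1*(-434) = -22*√21 - 1*(-434) = -22*√21 + 434 = 434 - 22*√21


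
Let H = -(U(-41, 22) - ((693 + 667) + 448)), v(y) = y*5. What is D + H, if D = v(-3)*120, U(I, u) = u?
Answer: -14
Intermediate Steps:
v(y) = 5*y
D = -1800 (D = (5*(-3))*120 = -15*120 = -1800)
H = 1786 (H = -(22 - ((693 + 667) + 448)) = -(22 - (1360 + 448)) = -(22 - 1*1808) = -(22 - 1808) = -1*(-1786) = 1786)
D + H = -1800 + 1786 = -14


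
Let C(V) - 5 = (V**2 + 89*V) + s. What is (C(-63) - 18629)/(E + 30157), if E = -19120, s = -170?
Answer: -20432/11037 ≈ -1.8512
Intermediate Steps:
C(V) = -165 + V**2 + 89*V (C(V) = 5 + ((V**2 + 89*V) - 170) = 5 + (-170 + V**2 + 89*V) = -165 + V**2 + 89*V)
(C(-63) - 18629)/(E + 30157) = ((-165 + (-63)**2 + 89*(-63)) - 18629)/(-19120 + 30157) = ((-165 + 3969 - 5607) - 18629)/11037 = (-1803 - 18629)*(1/11037) = -20432*1/11037 = -20432/11037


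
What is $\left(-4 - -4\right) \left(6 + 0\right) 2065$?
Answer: $0$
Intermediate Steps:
$\left(-4 - -4\right) \left(6 + 0\right) 2065 = \left(-4 + 4\right) 6 \cdot 2065 = 0 \cdot 6 \cdot 2065 = 0 \cdot 2065 = 0$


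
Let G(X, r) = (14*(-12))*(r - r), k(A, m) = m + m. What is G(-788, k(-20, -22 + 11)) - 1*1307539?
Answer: -1307539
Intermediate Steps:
k(A, m) = 2*m
G(X, r) = 0 (G(X, r) = -168*0 = 0)
G(-788, k(-20, -22 + 11)) - 1*1307539 = 0 - 1*1307539 = 0 - 1307539 = -1307539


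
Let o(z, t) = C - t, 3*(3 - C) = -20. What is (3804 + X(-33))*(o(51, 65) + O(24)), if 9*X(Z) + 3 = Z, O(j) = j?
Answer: -357200/3 ≈ -1.1907e+5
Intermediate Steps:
C = 29/3 (C = 3 - ⅓*(-20) = 3 + 20/3 = 29/3 ≈ 9.6667)
o(z, t) = 29/3 - t
X(Z) = -⅓ + Z/9
(3804 + X(-33))*(o(51, 65) + O(24)) = (3804 + (-⅓ + (⅑)*(-33)))*((29/3 - 1*65) + 24) = (3804 + (-⅓ - 11/3))*((29/3 - 65) + 24) = (3804 - 4)*(-166/3 + 24) = 3800*(-94/3) = -357200/3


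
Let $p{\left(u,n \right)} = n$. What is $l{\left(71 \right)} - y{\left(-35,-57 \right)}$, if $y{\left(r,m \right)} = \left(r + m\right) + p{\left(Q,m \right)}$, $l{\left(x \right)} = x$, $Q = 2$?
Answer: $220$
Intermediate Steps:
$y{\left(r,m \right)} = r + 2 m$ ($y{\left(r,m \right)} = \left(r + m\right) + m = \left(m + r\right) + m = r + 2 m$)
$l{\left(71 \right)} - y{\left(-35,-57 \right)} = 71 - \left(-35 + 2 \left(-57\right)\right) = 71 - \left(-35 - 114\right) = 71 - -149 = 71 + 149 = 220$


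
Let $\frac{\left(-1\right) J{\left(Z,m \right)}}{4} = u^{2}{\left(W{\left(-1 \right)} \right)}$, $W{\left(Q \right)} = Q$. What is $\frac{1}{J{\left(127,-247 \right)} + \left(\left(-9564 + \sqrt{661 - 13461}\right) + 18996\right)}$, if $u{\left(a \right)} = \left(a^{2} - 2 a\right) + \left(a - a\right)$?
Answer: $\frac{2349}{22074404} - \frac{5 i \sqrt{2}}{5518601} \approx 0.00010641 - 1.2813 \cdot 10^{-6} i$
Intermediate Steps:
$u{\left(a \right)} = a^{2} - 2 a$ ($u{\left(a \right)} = \left(a^{2} - 2 a\right) + 0 = a^{2} - 2 a$)
$J{\left(Z,m \right)} = -36$ ($J{\left(Z,m \right)} = - 4 \left(- (-2 - 1)\right)^{2} = - 4 \left(\left(-1\right) \left(-3\right)\right)^{2} = - 4 \cdot 3^{2} = \left(-4\right) 9 = -36$)
$\frac{1}{J{\left(127,-247 \right)} + \left(\left(-9564 + \sqrt{661 - 13461}\right) + 18996\right)} = \frac{1}{-36 + \left(\left(-9564 + \sqrt{661 - 13461}\right) + 18996\right)} = \frac{1}{-36 + \left(\left(-9564 + \sqrt{-12800}\right) + 18996\right)} = \frac{1}{-36 + \left(\left(-9564 + 80 i \sqrt{2}\right) + 18996\right)} = \frac{1}{-36 + \left(9432 + 80 i \sqrt{2}\right)} = \frac{1}{9396 + 80 i \sqrt{2}}$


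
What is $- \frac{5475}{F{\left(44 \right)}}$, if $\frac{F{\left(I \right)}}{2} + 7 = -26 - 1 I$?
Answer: $\frac{5475}{154} \approx 35.552$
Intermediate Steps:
$F{\left(I \right)} = -66 - 2 I$ ($F{\left(I \right)} = -14 + 2 \left(-26 - 1 I\right) = -14 + 2 \left(-26 - I\right) = -14 - \left(52 + 2 I\right) = -66 - 2 I$)
$- \frac{5475}{F{\left(44 \right)}} = - \frac{5475}{-66 - 88} = - \frac{5475}{-154} = \left(-5475\right) \left(- \frac{1}{154}\right) = \frac{5475}{154}$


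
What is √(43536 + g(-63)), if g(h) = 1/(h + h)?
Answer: 11*√634690/42 ≈ 208.65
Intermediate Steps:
g(h) = 1/(2*h)
√(43536 + g(-63)) = √(43536 + (½)/(-63)) = √(43536 + (½)*(-1/63)) = √(43536 - 1/126) = √(5485535/126) = 11*√634690/42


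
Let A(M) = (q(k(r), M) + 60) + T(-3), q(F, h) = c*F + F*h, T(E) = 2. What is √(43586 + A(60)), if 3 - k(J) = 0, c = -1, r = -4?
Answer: 5*√1753 ≈ 209.34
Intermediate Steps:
k(J) = 3 (k(J) = 3 - 1*0 = 3 + 0 = 3)
q(F, h) = -F + F*h
A(M) = 59 + 3*M (A(M) = (3*(-1 + M) + 60) + 2 = ((-3 + 3*M) + 60) + 2 = (57 + 3*M) + 2 = 59 + 3*M)
√(43586 + A(60)) = √(43586 + (59 + 3*60)) = √(43586 + (59 + 180)) = √(43586 + 239) = √43825 = 5*√1753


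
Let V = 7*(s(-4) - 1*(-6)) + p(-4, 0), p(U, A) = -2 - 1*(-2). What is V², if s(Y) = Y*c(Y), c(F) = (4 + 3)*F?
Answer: 682276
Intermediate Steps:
c(F) = 7*F
s(Y) = 7*Y² (s(Y) = Y*(7*Y) = 7*Y²)
p(U, A) = 0 (p(U, A) = -2 + 2 = 0)
V = 826 (V = 7*(7*(-4)² - 1*(-6)) + 0 = 7*(7*16 + 6) + 0 = 7*(112 + 6) + 0 = 7*118 + 0 = 826 + 0 = 826)
V² = 826² = 682276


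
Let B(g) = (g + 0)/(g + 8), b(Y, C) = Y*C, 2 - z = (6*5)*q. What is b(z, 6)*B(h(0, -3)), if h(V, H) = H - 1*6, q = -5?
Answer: 8208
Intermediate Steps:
h(V, H) = -6 + H (h(V, H) = H - 6 = -6 + H)
z = 152 (z = 2 - 6*5*(-5) = 2 - 30*(-5) = 2 - 1*(-150) = 2 + 150 = 152)
b(Y, C) = C*Y
B(g) = g/(8 + g)
b(z, 6)*B(h(0, -3)) = (6*152)*((-6 - 3)/(8 + (-6 - 3))) = 912*(-9/(8 - 9)) = 912*(-9/(-1)) = 912*(-9*(-1)) = 912*9 = 8208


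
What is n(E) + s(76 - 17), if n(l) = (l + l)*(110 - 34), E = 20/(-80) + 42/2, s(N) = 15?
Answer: 3169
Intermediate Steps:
E = 83/4 (E = 20*(-1/80) + 42*(1/2) = -1/4 + 21 = 83/4 ≈ 20.750)
n(l) = 152*l (n(l) = (2*l)*76 = 152*l)
n(E) + s(76 - 17) = 152*(83/4) + 15 = 3154 + 15 = 3169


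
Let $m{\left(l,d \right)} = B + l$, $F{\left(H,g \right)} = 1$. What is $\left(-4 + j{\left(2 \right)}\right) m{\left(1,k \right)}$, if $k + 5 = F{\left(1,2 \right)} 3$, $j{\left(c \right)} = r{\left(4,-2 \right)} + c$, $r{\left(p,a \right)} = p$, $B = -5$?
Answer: $-8$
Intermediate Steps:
$j{\left(c \right)} = 4 + c$
$k = -2$ ($k = -5 + 1 \cdot 3 = -5 + 3 = -2$)
$m{\left(l,d \right)} = -5 + l$
$\left(-4 + j{\left(2 \right)}\right) m{\left(1,k \right)} = \left(-4 + \left(4 + 2\right)\right) \left(-5 + 1\right) = \left(-4 + 6\right) \left(-4\right) = 2 \left(-4\right) = -8$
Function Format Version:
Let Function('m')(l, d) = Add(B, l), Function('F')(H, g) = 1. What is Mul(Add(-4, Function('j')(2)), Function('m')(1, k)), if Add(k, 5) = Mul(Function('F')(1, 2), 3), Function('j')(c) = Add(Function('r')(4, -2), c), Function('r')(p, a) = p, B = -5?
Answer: -8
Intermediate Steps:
Function('j')(c) = Add(4, c)
k = -2 (k = Add(-5, Mul(1, 3)) = Add(-5, 3) = -2)
Function('m')(l, d) = Add(-5, l)
Mul(Add(-4, Function('j')(2)), Function('m')(1, k)) = Mul(Add(-4, Add(4, 2)), Add(-5, 1)) = Mul(Add(-4, 6), -4) = Mul(2, -4) = -8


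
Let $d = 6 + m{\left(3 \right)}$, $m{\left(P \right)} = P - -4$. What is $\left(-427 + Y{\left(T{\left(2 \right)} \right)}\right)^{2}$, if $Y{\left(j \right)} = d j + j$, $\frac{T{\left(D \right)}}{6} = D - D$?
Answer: $182329$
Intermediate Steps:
$m{\left(P \right)} = 4 + P$ ($m{\left(P \right)} = P + 4 = 4 + P$)
$T{\left(D \right)} = 0$ ($T{\left(D \right)} = 6 \left(D - D\right) = 6 \cdot 0 = 0$)
$d = 13$ ($d = 6 + \left(4 + 3\right) = 6 + 7 = 13$)
$Y{\left(j \right)} = 14 j$ ($Y{\left(j \right)} = 13 j + j = 14 j$)
$\left(-427 + Y{\left(T{\left(2 \right)} \right)}\right)^{2} = \left(-427 + 14 \cdot 0\right)^{2} = \left(-427 + 0\right)^{2} = \left(-427\right)^{2} = 182329$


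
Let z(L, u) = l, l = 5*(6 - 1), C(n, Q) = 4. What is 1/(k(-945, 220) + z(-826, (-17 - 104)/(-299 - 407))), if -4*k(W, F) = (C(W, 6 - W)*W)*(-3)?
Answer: -1/2810 ≈ -0.00035587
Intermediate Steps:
l = 25 (l = 5*5 = 25)
z(L, u) = 25
k(W, F) = 3*W (k(W, F) = -4*W*(-3)/4 = -(-3)*W = 3*W)
1/(k(-945, 220) + z(-826, (-17 - 104)/(-299 - 407))) = 1/(3*(-945) + 25) = 1/(-2835 + 25) = 1/(-2810) = -1/2810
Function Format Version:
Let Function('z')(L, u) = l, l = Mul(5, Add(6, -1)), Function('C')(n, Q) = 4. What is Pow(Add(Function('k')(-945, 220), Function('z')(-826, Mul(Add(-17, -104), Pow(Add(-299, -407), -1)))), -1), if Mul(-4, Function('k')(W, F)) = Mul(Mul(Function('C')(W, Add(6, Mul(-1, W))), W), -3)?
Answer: Rational(-1, 2810) ≈ -0.00035587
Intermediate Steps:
l = 25 (l = Mul(5, 5) = 25)
Function('z')(L, u) = 25
Function('k')(W, F) = Mul(3, W) (Function('k')(W, F) = Mul(Rational(-1, 4), Mul(Mul(4, W), -3)) = Mul(Rational(-1, 4), Mul(-12, W)) = Mul(3, W))
Pow(Add(Function('k')(-945, 220), Function('z')(-826, Mul(Add(-17, -104), Pow(Add(-299, -407), -1)))), -1) = Pow(Add(Mul(3, -945), 25), -1) = Pow(Add(-2835, 25), -1) = Pow(-2810, -1) = Rational(-1, 2810)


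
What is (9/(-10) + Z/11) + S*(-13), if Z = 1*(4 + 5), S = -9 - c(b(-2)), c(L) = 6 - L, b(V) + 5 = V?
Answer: 31451/110 ≈ 285.92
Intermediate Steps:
b(V) = -5 + V
S = -22 (S = -9 - (6 - (-5 - 2)) = -9 - (6 - 1*(-7)) = -9 - (6 + 7) = -9 - 1*13 = -9 - 13 = -22)
Z = 9 (Z = 1*9 = 9)
(9/(-10) + Z/11) + S*(-13) = (9/(-10) + 9/11) - 22*(-13) = (9*(-⅒) + 9*(1/11)) + 286 = (-9/10 + 9/11) + 286 = -9/110 + 286 = 31451/110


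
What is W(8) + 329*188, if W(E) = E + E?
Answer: 61868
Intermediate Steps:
W(E) = 2*E
W(8) + 329*188 = 2*8 + 329*188 = 16 + 61852 = 61868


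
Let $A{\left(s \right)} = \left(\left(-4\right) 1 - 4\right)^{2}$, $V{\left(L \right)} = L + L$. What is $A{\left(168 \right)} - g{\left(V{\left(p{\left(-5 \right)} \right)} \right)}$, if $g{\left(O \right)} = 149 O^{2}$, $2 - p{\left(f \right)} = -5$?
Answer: $-29140$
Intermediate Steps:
$p{\left(f \right)} = 7$ ($p{\left(f \right)} = 2 - -5 = 2 + 5 = 7$)
$V{\left(L \right)} = 2 L$
$A{\left(s \right)} = 64$ ($A{\left(s \right)} = \left(-4 - 4\right)^{2} = \left(-8\right)^{2} = 64$)
$A{\left(168 \right)} - g{\left(V{\left(p{\left(-5 \right)} \right)} \right)} = 64 - 149 \left(2 \cdot 7\right)^{2} = 64 - 149 \cdot 14^{2} = 64 - 149 \cdot 196 = 64 - 29204 = -29140$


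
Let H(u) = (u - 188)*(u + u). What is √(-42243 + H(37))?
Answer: I*√53417 ≈ 231.12*I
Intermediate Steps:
H(u) = 2*u*(-188 + u) (H(u) = (-188 + u)*(2*u) = 2*u*(-188 + u))
√(-42243 + H(37)) = √(-42243 + 2*37*(-188 + 37)) = √(-42243 + 2*37*(-151)) = √(-42243 - 11174) = √(-53417) = I*√53417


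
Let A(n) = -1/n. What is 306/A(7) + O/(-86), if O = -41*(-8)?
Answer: -92270/43 ≈ -2145.8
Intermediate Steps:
O = 328
306/A(7) + O/(-86) = 306/((-1/7)) + 328/(-86) = 306/((-1*⅐)) + 328*(-1/86) = 306/(-⅐) - 164/43 = 306*(-7) - 164/43 = -2142 - 164/43 = -92270/43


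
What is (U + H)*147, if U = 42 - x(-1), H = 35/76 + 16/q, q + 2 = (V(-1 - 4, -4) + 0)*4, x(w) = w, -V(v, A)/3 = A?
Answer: 11256819/1748 ≈ 6439.8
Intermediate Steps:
V(v, A) = -3*A
q = 46 (q = -2 + (-3*(-4) + 0)*4 = -2 + (12 + 0)*4 = -2 + 12*4 = -2 + 48 = 46)
H = 1413/1748 (H = 35/76 + 16/46 = 35*(1/76) + 16*(1/46) = 35/76 + 8/23 = 1413/1748 ≈ 0.80835)
U = 43 (U = 42 - 1*(-1) = 42 + 1 = 43)
(U + H)*147 = (43 + 1413/1748)*147 = (76577/1748)*147 = 11256819/1748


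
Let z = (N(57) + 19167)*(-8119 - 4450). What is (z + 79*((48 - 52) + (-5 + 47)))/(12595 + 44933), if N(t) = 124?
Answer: -4754227/1128 ≈ -4214.7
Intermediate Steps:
z = -242468579 (z = (124 + 19167)*(-8119 - 4450) = 19291*(-12569) = -242468579)
(z + 79*((48 - 52) + (-5 + 47)))/(12595 + 44933) = (-242468579 + 79*((48 - 52) + (-5 + 47)))/(12595 + 44933) = (-242468579 + 79*(-4 + 42))/57528 = (-242468579 + 79*38)*(1/57528) = (-242468579 + 3002)*(1/57528) = -242465577*1/57528 = -4754227/1128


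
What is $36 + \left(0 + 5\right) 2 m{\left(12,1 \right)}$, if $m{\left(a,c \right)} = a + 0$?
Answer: $156$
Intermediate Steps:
$m{\left(a,c \right)} = a$
$36 + \left(0 + 5\right) 2 m{\left(12,1 \right)} = 36 + \left(0 + 5\right) 2 \cdot 12 = 36 + 5 \cdot 2 \cdot 12 = 36 + 10 \cdot 12 = 36 + 120 = 156$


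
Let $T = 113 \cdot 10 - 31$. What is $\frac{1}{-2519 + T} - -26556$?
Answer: $\frac{37709519}{1420} \approx 26556.0$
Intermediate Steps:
$T = 1099$ ($T = 1130 - 31 = 1099$)
$\frac{1}{-2519 + T} - -26556 = \frac{1}{-2519 + 1099} - -26556 = \frac{1}{-1420} + 26556 = - \frac{1}{1420} + 26556 = \frac{37709519}{1420}$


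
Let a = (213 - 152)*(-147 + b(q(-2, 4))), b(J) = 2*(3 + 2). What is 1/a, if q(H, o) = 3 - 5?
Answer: -1/8357 ≈ -0.00011966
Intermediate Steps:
q(H, o) = -2
b(J) = 10 (b(J) = 2*5 = 10)
a = -8357 (a = (213 - 152)*(-147 + 10) = 61*(-137) = -8357)
1/a = 1/(-8357) = -1/8357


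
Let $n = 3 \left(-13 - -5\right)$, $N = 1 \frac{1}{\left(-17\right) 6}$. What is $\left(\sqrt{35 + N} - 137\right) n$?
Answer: $3288 - \frac{4 \sqrt{364038}}{17} \approx 3146.0$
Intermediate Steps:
$N = - \frac{1}{102}$ ($N = 1 \frac{1}{-102} = 1 \left(- \frac{1}{102}\right) = - \frac{1}{102} \approx -0.0098039$)
$n = -24$ ($n = 3 \left(-13 + 5\right) = 3 \left(-8\right) = -24$)
$\left(\sqrt{35 + N} - 137\right) n = \left(\sqrt{35 - \frac{1}{102}} - 137\right) \left(-24\right) = \left(\sqrt{\frac{3569}{102}} - 137\right) \left(-24\right) = \left(\frac{\sqrt{364038}}{102} - 137\right) \left(-24\right) = \left(-137 + \frac{\sqrt{364038}}{102}\right) \left(-24\right) = 3288 - \frac{4 \sqrt{364038}}{17}$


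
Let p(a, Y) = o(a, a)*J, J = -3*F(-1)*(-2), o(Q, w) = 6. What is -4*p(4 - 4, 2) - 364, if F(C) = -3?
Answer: 68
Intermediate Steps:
J = -18 (J = -3*(-3)*(-2) = 9*(-2) = -18)
p(a, Y) = -108 (p(a, Y) = 6*(-18) = -108)
-4*p(4 - 4, 2) - 364 = -4*(-108) - 364 = 432 - 364 = 68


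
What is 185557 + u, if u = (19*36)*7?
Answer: 190345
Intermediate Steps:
u = 4788 (u = 684*7 = 4788)
185557 + u = 185557 + 4788 = 190345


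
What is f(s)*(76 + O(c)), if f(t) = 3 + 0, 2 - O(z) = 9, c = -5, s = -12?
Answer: 207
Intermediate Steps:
O(z) = -7 (O(z) = 2 - 1*9 = 2 - 9 = -7)
f(t) = 3
f(s)*(76 + O(c)) = 3*(76 - 7) = 3*69 = 207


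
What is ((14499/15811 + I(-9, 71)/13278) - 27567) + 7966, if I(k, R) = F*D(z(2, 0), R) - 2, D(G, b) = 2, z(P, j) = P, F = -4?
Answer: -2057405677823/104969229 ≈ -19600.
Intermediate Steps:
I(k, R) = -10 (I(k, R) = -4*2 - 2 = -8 - 2 = -10)
((14499/15811 + I(-9, 71)/13278) - 27567) + 7966 = ((14499/15811 - 10/13278) - 27567) + 7966 = ((14499*(1/15811) - 10*1/13278) - 27567) + 7966 = ((14499/15811 - 5/6639) - 27567) + 7966 = (96179806/104969229 - 27567) + 7966 = -2893590556037/104969229 + 7966 = -2057405677823/104969229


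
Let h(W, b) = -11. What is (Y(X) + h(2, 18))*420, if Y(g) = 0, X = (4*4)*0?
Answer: -4620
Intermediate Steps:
X = 0 (X = 16*0 = 0)
(Y(X) + h(2, 18))*420 = (0 - 11)*420 = -11*420 = -4620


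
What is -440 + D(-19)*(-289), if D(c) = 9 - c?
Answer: -8532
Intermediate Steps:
-440 + D(-19)*(-289) = -440 + (9 - 1*(-19))*(-289) = -440 + (9 + 19)*(-289) = -440 + 28*(-289) = -440 - 8092 = -8532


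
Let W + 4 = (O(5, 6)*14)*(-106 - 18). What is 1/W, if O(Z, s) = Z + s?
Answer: -1/19100 ≈ -5.2356e-5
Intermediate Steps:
W = -19100 (W = -4 + ((5 + 6)*14)*(-106 - 18) = -4 + (11*14)*(-124) = -4 + 154*(-124) = -4 - 19096 = -19100)
1/W = 1/(-19100) = -1/19100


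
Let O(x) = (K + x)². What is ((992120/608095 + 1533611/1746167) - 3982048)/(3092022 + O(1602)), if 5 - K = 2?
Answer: -845655390595658887/1203706615479129531 ≈ -0.70254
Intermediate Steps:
K = 3 (K = 5 - 1*2 = 5 - 2 = 3)
O(x) = (3 + x)²
((992120/608095 + 1533611/1746167) - 3982048)/(3092022 + O(1602)) = ((992120/608095 + 1533611/1746167) - 3982048)/(3092022 + (3 + 1602)²) = ((992120*(1/608095) + 1533611*(1/1746167)) - 3982048)/(3092022 + 1605²) = ((198424/121619 + 1533611/1746167) - 3982048)/(3092022 + 2576025) = (532997677017/212367084373 - 3982048)/5668047 = -845655390595658887/212367084373*1/5668047 = -845655390595658887/1203706615479129531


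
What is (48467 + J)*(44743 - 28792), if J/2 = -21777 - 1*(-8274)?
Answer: 342324411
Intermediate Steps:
J = -27006 (J = 2*(-21777 - 1*(-8274)) = 2*(-21777 + 8274) = 2*(-13503) = -27006)
(48467 + J)*(44743 - 28792) = (48467 - 27006)*(44743 - 28792) = 21461*15951 = 342324411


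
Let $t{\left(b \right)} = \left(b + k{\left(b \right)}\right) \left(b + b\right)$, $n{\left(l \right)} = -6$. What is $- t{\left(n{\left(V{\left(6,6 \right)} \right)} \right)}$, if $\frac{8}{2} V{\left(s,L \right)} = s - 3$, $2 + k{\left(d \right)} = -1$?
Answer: $-108$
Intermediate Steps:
$k{\left(d \right)} = -3$ ($k{\left(d \right)} = -2 - 1 = -3$)
$V{\left(s,L \right)} = - \frac{3}{4} + \frac{s}{4}$ ($V{\left(s,L \right)} = \frac{s - 3}{4} = \frac{-3 + s}{4} = - \frac{3}{4} + \frac{s}{4}$)
$t{\left(b \right)} = 2 b \left(-3 + b\right)$ ($t{\left(b \right)} = \left(b - 3\right) \left(b + b\right) = \left(-3 + b\right) 2 b = 2 b \left(-3 + b\right)$)
$- t{\left(n{\left(V{\left(6,6 \right)} \right)} \right)} = - 2 \left(-6\right) \left(-3 - 6\right) = - 2 \left(-6\right) \left(-9\right) = \left(-1\right) 108 = -108$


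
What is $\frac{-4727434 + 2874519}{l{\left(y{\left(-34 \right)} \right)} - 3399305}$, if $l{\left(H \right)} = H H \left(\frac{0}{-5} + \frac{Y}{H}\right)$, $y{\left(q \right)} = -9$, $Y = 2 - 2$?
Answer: $\frac{370583}{679861} \approx 0.54509$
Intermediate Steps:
$Y = 0$ ($Y = 2 - 2 = 0$)
$l{\left(H \right)} = 0$ ($l{\left(H \right)} = H H \left(\frac{0}{-5} + \frac{0}{H}\right) = H^{2} \left(0 \left(- \frac{1}{5}\right) + 0\right) = H^{2} \left(0 + 0\right) = H^{2} \cdot 0 = 0$)
$\frac{-4727434 + 2874519}{l{\left(y{\left(-34 \right)} \right)} - 3399305} = \frac{-4727434 + 2874519}{0 - 3399305} = - \frac{1852915}{-3399305} = \left(-1852915\right) \left(- \frac{1}{3399305}\right) = \frac{370583}{679861}$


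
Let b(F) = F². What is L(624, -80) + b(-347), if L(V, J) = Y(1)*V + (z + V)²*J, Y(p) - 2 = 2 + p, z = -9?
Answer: -30134471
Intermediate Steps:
Y(p) = 4 + p (Y(p) = 2 + (2 + p) = 4 + p)
L(V, J) = 5*V + J*(-9 + V)² (L(V, J) = (4 + 1)*V + (-9 + V)²*J = 5*V + J*(-9 + V)²)
L(624, -80) + b(-347) = (5*624 - 80*(-9 + 624)²) + (-347)² = (3120 - 80*615²) + 120409 = (3120 - 80*378225) + 120409 = (3120 - 30258000) + 120409 = -30254880 + 120409 = -30134471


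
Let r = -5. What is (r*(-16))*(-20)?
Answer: -1600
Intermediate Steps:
(r*(-16))*(-20) = -5*(-16)*(-20) = 80*(-20) = -1600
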